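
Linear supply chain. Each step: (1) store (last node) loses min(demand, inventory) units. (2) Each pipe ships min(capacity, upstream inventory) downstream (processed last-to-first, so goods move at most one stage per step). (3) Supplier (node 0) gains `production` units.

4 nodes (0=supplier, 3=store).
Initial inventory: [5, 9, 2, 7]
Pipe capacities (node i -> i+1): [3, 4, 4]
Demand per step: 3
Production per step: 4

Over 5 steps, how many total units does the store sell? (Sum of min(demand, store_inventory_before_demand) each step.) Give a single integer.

Answer: 15

Derivation:
Step 1: sold=3 (running total=3) -> [6 8 4 6]
Step 2: sold=3 (running total=6) -> [7 7 4 7]
Step 3: sold=3 (running total=9) -> [8 6 4 8]
Step 4: sold=3 (running total=12) -> [9 5 4 9]
Step 5: sold=3 (running total=15) -> [10 4 4 10]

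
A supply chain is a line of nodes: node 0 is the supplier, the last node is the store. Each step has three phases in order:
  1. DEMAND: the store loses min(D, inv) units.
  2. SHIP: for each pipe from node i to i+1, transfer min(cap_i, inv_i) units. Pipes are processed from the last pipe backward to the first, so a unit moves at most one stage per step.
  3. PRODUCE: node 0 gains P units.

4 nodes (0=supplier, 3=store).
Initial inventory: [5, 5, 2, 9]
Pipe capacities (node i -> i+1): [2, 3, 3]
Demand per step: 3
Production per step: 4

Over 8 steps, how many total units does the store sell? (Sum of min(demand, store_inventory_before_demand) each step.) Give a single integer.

Answer: 24

Derivation:
Step 1: sold=3 (running total=3) -> [7 4 3 8]
Step 2: sold=3 (running total=6) -> [9 3 3 8]
Step 3: sold=3 (running total=9) -> [11 2 3 8]
Step 4: sold=3 (running total=12) -> [13 2 2 8]
Step 5: sold=3 (running total=15) -> [15 2 2 7]
Step 6: sold=3 (running total=18) -> [17 2 2 6]
Step 7: sold=3 (running total=21) -> [19 2 2 5]
Step 8: sold=3 (running total=24) -> [21 2 2 4]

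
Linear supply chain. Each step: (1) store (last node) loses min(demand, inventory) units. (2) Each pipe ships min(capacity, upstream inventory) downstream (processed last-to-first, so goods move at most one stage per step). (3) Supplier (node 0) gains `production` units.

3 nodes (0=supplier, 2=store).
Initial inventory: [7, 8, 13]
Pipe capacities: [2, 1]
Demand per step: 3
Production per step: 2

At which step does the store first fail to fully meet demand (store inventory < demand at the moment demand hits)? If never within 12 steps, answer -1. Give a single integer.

Step 1: demand=3,sold=3 ship[1->2]=1 ship[0->1]=2 prod=2 -> [7 9 11]
Step 2: demand=3,sold=3 ship[1->2]=1 ship[0->1]=2 prod=2 -> [7 10 9]
Step 3: demand=3,sold=3 ship[1->2]=1 ship[0->1]=2 prod=2 -> [7 11 7]
Step 4: demand=3,sold=3 ship[1->2]=1 ship[0->1]=2 prod=2 -> [7 12 5]
Step 5: demand=3,sold=3 ship[1->2]=1 ship[0->1]=2 prod=2 -> [7 13 3]
Step 6: demand=3,sold=3 ship[1->2]=1 ship[0->1]=2 prod=2 -> [7 14 1]
Step 7: demand=3,sold=1 ship[1->2]=1 ship[0->1]=2 prod=2 -> [7 15 1]
Step 8: demand=3,sold=1 ship[1->2]=1 ship[0->1]=2 prod=2 -> [7 16 1]
Step 9: demand=3,sold=1 ship[1->2]=1 ship[0->1]=2 prod=2 -> [7 17 1]
Step 10: demand=3,sold=1 ship[1->2]=1 ship[0->1]=2 prod=2 -> [7 18 1]
Step 11: demand=3,sold=1 ship[1->2]=1 ship[0->1]=2 prod=2 -> [7 19 1]
Step 12: demand=3,sold=1 ship[1->2]=1 ship[0->1]=2 prod=2 -> [7 20 1]
First stockout at step 7

7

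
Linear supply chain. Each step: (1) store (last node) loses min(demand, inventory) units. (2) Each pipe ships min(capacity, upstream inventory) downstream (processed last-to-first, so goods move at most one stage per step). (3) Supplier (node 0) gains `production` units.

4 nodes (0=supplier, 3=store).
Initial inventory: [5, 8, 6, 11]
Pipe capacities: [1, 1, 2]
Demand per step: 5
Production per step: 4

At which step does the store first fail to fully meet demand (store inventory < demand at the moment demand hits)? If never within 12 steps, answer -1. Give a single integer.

Step 1: demand=5,sold=5 ship[2->3]=2 ship[1->2]=1 ship[0->1]=1 prod=4 -> [8 8 5 8]
Step 2: demand=5,sold=5 ship[2->3]=2 ship[1->2]=1 ship[0->1]=1 prod=4 -> [11 8 4 5]
Step 3: demand=5,sold=5 ship[2->3]=2 ship[1->2]=1 ship[0->1]=1 prod=4 -> [14 8 3 2]
Step 4: demand=5,sold=2 ship[2->3]=2 ship[1->2]=1 ship[0->1]=1 prod=4 -> [17 8 2 2]
Step 5: demand=5,sold=2 ship[2->3]=2 ship[1->2]=1 ship[0->1]=1 prod=4 -> [20 8 1 2]
Step 6: demand=5,sold=2 ship[2->3]=1 ship[1->2]=1 ship[0->1]=1 prod=4 -> [23 8 1 1]
Step 7: demand=5,sold=1 ship[2->3]=1 ship[1->2]=1 ship[0->1]=1 prod=4 -> [26 8 1 1]
Step 8: demand=5,sold=1 ship[2->3]=1 ship[1->2]=1 ship[0->1]=1 prod=4 -> [29 8 1 1]
Step 9: demand=5,sold=1 ship[2->3]=1 ship[1->2]=1 ship[0->1]=1 prod=4 -> [32 8 1 1]
Step 10: demand=5,sold=1 ship[2->3]=1 ship[1->2]=1 ship[0->1]=1 prod=4 -> [35 8 1 1]
Step 11: demand=5,sold=1 ship[2->3]=1 ship[1->2]=1 ship[0->1]=1 prod=4 -> [38 8 1 1]
Step 12: demand=5,sold=1 ship[2->3]=1 ship[1->2]=1 ship[0->1]=1 prod=4 -> [41 8 1 1]
First stockout at step 4

4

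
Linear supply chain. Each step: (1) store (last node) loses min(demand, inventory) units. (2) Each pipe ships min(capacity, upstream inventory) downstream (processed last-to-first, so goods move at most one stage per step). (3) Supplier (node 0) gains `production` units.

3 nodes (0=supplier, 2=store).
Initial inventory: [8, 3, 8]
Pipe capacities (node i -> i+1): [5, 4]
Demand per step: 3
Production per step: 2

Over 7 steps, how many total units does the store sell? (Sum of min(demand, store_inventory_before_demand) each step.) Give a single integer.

Step 1: sold=3 (running total=3) -> [5 5 8]
Step 2: sold=3 (running total=6) -> [2 6 9]
Step 3: sold=3 (running total=9) -> [2 4 10]
Step 4: sold=3 (running total=12) -> [2 2 11]
Step 5: sold=3 (running total=15) -> [2 2 10]
Step 6: sold=3 (running total=18) -> [2 2 9]
Step 7: sold=3 (running total=21) -> [2 2 8]

Answer: 21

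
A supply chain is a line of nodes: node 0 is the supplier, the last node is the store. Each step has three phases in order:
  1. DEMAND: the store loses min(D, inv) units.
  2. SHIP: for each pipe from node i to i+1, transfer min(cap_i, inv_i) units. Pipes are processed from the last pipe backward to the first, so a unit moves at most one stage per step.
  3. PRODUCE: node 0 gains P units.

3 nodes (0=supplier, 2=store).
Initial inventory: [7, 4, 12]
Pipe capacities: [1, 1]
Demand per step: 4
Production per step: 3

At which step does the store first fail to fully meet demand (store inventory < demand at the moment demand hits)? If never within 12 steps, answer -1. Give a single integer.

Step 1: demand=4,sold=4 ship[1->2]=1 ship[0->1]=1 prod=3 -> [9 4 9]
Step 2: demand=4,sold=4 ship[1->2]=1 ship[0->1]=1 prod=3 -> [11 4 6]
Step 3: demand=4,sold=4 ship[1->2]=1 ship[0->1]=1 prod=3 -> [13 4 3]
Step 4: demand=4,sold=3 ship[1->2]=1 ship[0->1]=1 prod=3 -> [15 4 1]
Step 5: demand=4,sold=1 ship[1->2]=1 ship[0->1]=1 prod=3 -> [17 4 1]
Step 6: demand=4,sold=1 ship[1->2]=1 ship[0->1]=1 prod=3 -> [19 4 1]
Step 7: demand=4,sold=1 ship[1->2]=1 ship[0->1]=1 prod=3 -> [21 4 1]
Step 8: demand=4,sold=1 ship[1->2]=1 ship[0->1]=1 prod=3 -> [23 4 1]
Step 9: demand=4,sold=1 ship[1->2]=1 ship[0->1]=1 prod=3 -> [25 4 1]
Step 10: demand=4,sold=1 ship[1->2]=1 ship[0->1]=1 prod=3 -> [27 4 1]
Step 11: demand=4,sold=1 ship[1->2]=1 ship[0->1]=1 prod=3 -> [29 4 1]
Step 12: demand=4,sold=1 ship[1->2]=1 ship[0->1]=1 prod=3 -> [31 4 1]
First stockout at step 4

4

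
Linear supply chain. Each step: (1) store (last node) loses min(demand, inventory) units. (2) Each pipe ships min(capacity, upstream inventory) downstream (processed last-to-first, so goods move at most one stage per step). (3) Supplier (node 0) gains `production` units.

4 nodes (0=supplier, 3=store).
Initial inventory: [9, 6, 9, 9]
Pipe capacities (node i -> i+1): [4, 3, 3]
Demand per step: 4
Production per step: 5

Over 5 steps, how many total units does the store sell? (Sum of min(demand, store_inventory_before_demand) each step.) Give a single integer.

Step 1: sold=4 (running total=4) -> [10 7 9 8]
Step 2: sold=4 (running total=8) -> [11 8 9 7]
Step 3: sold=4 (running total=12) -> [12 9 9 6]
Step 4: sold=4 (running total=16) -> [13 10 9 5]
Step 5: sold=4 (running total=20) -> [14 11 9 4]

Answer: 20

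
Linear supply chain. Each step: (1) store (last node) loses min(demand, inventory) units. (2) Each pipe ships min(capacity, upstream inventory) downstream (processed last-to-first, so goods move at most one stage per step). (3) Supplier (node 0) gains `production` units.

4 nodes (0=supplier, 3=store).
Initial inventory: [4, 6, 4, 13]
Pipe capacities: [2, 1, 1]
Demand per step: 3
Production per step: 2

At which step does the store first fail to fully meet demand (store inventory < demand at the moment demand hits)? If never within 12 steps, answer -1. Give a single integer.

Step 1: demand=3,sold=3 ship[2->3]=1 ship[1->2]=1 ship[0->1]=2 prod=2 -> [4 7 4 11]
Step 2: demand=3,sold=3 ship[2->3]=1 ship[1->2]=1 ship[0->1]=2 prod=2 -> [4 8 4 9]
Step 3: demand=3,sold=3 ship[2->3]=1 ship[1->2]=1 ship[0->1]=2 prod=2 -> [4 9 4 7]
Step 4: demand=3,sold=3 ship[2->3]=1 ship[1->2]=1 ship[0->1]=2 prod=2 -> [4 10 4 5]
Step 5: demand=3,sold=3 ship[2->3]=1 ship[1->2]=1 ship[0->1]=2 prod=2 -> [4 11 4 3]
Step 6: demand=3,sold=3 ship[2->3]=1 ship[1->2]=1 ship[0->1]=2 prod=2 -> [4 12 4 1]
Step 7: demand=3,sold=1 ship[2->3]=1 ship[1->2]=1 ship[0->1]=2 prod=2 -> [4 13 4 1]
Step 8: demand=3,sold=1 ship[2->3]=1 ship[1->2]=1 ship[0->1]=2 prod=2 -> [4 14 4 1]
Step 9: demand=3,sold=1 ship[2->3]=1 ship[1->2]=1 ship[0->1]=2 prod=2 -> [4 15 4 1]
Step 10: demand=3,sold=1 ship[2->3]=1 ship[1->2]=1 ship[0->1]=2 prod=2 -> [4 16 4 1]
Step 11: demand=3,sold=1 ship[2->3]=1 ship[1->2]=1 ship[0->1]=2 prod=2 -> [4 17 4 1]
Step 12: demand=3,sold=1 ship[2->3]=1 ship[1->2]=1 ship[0->1]=2 prod=2 -> [4 18 4 1]
First stockout at step 7

7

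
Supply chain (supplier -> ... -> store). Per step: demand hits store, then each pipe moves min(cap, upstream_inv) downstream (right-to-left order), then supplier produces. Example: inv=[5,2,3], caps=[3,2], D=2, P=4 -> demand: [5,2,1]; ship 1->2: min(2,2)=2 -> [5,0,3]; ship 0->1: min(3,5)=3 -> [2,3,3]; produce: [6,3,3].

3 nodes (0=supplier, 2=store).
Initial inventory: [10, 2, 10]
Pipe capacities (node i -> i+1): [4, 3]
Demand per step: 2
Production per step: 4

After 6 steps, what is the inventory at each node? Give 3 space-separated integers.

Step 1: demand=2,sold=2 ship[1->2]=2 ship[0->1]=4 prod=4 -> inv=[10 4 10]
Step 2: demand=2,sold=2 ship[1->2]=3 ship[0->1]=4 prod=4 -> inv=[10 5 11]
Step 3: demand=2,sold=2 ship[1->2]=3 ship[0->1]=4 prod=4 -> inv=[10 6 12]
Step 4: demand=2,sold=2 ship[1->2]=3 ship[0->1]=4 prod=4 -> inv=[10 7 13]
Step 5: demand=2,sold=2 ship[1->2]=3 ship[0->1]=4 prod=4 -> inv=[10 8 14]
Step 6: demand=2,sold=2 ship[1->2]=3 ship[0->1]=4 prod=4 -> inv=[10 9 15]

10 9 15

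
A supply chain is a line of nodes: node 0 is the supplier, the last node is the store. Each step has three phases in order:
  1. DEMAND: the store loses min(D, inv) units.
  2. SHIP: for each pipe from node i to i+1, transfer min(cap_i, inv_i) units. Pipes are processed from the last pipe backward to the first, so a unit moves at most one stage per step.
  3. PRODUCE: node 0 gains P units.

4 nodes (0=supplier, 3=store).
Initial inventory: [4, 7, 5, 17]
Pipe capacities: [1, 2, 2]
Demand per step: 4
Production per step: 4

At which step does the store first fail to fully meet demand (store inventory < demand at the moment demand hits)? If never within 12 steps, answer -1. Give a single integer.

Step 1: demand=4,sold=4 ship[2->3]=2 ship[1->2]=2 ship[0->1]=1 prod=4 -> [7 6 5 15]
Step 2: demand=4,sold=4 ship[2->3]=2 ship[1->2]=2 ship[0->1]=1 prod=4 -> [10 5 5 13]
Step 3: demand=4,sold=4 ship[2->3]=2 ship[1->2]=2 ship[0->1]=1 prod=4 -> [13 4 5 11]
Step 4: demand=4,sold=4 ship[2->3]=2 ship[1->2]=2 ship[0->1]=1 prod=4 -> [16 3 5 9]
Step 5: demand=4,sold=4 ship[2->3]=2 ship[1->2]=2 ship[0->1]=1 prod=4 -> [19 2 5 7]
Step 6: demand=4,sold=4 ship[2->3]=2 ship[1->2]=2 ship[0->1]=1 prod=4 -> [22 1 5 5]
Step 7: demand=4,sold=4 ship[2->3]=2 ship[1->2]=1 ship[0->1]=1 prod=4 -> [25 1 4 3]
Step 8: demand=4,sold=3 ship[2->3]=2 ship[1->2]=1 ship[0->1]=1 prod=4 -> [28 1 3 2]
Step 9: demand=4,sold=2 ship[2->3]=2 ship[1->2]=1 ship[0->1]=1 prod=4 -> [31 1 2 2]
Step 10: demand=4,sold=2 ship[2->3]=2 ship[1->2]=1 ship[0->1]=1 prod=4 -> [34 1 1 2]
Step 11: demand=4,sold=2 ship[2->3]=1 ship[1->2]=1 ship[0->1]=1 prod=4 -> [37 1 1 1]
Step 12: demand=4,sold=1 ship[2->3]=1 ship[1->2]=1 ship[0->1]=1 prod=4 -> [40 1 1 1]
First stockout at step 8

8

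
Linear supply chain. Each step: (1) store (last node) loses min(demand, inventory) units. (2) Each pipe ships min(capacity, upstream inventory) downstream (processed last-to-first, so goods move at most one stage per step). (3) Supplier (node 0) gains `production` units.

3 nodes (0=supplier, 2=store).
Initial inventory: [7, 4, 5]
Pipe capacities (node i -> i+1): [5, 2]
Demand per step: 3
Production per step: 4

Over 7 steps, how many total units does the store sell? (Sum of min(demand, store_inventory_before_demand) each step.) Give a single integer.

Step 1: sold=3 (running total=3) -> [6 7 4]
Step 2: sold=3 (running total=6) -> [5 10 3]
Step 3: sold=3 (running total=9) -> [4 13 2]
Step 4: sold=2 (running total=11) -> [4 15 2]
Step 5: sold=2 (running total=13) -> [4 17 2]
Step 6: sold=2 (running total=15) -> [4 19 2]
Step 7: sold=2 (running total=17) -> [4 21 2]

Answer: 17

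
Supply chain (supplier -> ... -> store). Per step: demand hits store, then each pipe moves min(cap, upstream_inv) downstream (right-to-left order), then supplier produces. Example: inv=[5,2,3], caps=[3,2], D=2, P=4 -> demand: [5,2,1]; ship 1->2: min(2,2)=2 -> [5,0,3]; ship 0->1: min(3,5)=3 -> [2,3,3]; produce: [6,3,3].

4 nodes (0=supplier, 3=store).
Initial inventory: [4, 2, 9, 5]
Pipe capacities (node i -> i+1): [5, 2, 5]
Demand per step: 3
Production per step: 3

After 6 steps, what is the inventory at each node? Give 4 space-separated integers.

Step 1: demand=3,sold=3 ship[2->3]=5 ship[1->2]=2 ship[0->1]=4 prod=3 -> inv=[3 4 6 7]
Step 2: demand=3,sold=3 ship[2->3]=5 ship[1->2]=2 ship[0->1]=3 prod=3 -> inv=[3 5 3 9]
Step 3: demand=3,sold=3 ship[2->3]=3 ship[1->2]=2 ship[0->1]=3 prod=3 -> inv=[3 6 2 9]
Step 4: demand=3,sold=3 ship[2->3]=2 ship[1->2]=2 ship[0->1]=3 prod=3 -> inv=[3 7 2 8]
Step 5: demand=3,sold=3 ship[2->3]=2 ship[1->2]=2 ship[0->1]=3 prod=3 -> inv=[3 8 2 7]
Step 6: demand=3,sold=3 ship[2->3]=2 ship[1->2]=2 ship[0->1]=3 prod=3 -> inv=[3 9 2 6]

3 9 2 6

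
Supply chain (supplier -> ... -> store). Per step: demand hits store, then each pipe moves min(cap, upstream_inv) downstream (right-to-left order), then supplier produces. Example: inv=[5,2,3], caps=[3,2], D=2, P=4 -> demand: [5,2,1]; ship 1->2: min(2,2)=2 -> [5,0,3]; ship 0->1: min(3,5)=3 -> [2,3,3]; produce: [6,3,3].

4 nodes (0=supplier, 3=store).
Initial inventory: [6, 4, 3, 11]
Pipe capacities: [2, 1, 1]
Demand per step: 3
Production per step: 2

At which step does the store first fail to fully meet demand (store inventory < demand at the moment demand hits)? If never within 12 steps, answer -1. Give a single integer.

Step 1: demand=3,sold=3 ship[2->3]=1 ship[1->2]=1 ship[0->1]=2 prod=2 -> [6 5 3 9]
Step 2: demand=3,sold=3 ship[2->3]=1 ship[1->2]=1 ship[0->1]=2 prod=2 -> [6 6 3 7]
Step 3: demand=3,sold=3 ship[2->3]=1 ship[1->2]=1 ship[0->1]=2 prod=2 -> [6 7 3 5]
Step 4: demand=3,sold=3 ship[2->3]=1 ship[1->2]=1 ship[0->1]=2 prod=2 -> [6 8 3 3]
Step 5: demand=3,sold=3 ship[2->3]=1 ship[1->2]=1 ship[0->1]=2 prod=2 -> [6 9 3 1]
Step 6: demand=3,sold=1 ship[2->3]=1 ship[1->2]=1 ship[0->1]=2 prod=2 -> [6 10 3 1]
Step 7: demand=3,sold=1 ship[2->3]=1 ship[1->2]=1 ship[0->1]=2 prod=2 -> [6 11 3 1]
Step 8: demand=3,sold=1 ship[2->3]=1 ship[1->2]=1 ship[0->1]=2 prod=2 -> [6 12 3 1]
Step 9: demand=3,sold=1 ship[2->3]=1 ship[1->2]=1 ship[0->1]=2 prod=2 -> [6 13 3 1]
Step 10: demand=3,sold=1 ship[2->3]=1 ship[1->2]=1 ship[0->1]=2 prod=2 -> [6 14 3 1]
Step 11: demand=3,sold=1 ship[2->3]=1 ship[1->2]=1 ship[0->1]=2 prod=2 -> [6 15 3 1]
Step 12: demand=3,sold=1 ship[2->3]=1 ship[1->2]=1 ship[0->1]=2 prod=2 -> [6 16 3 1]
First stockout at step 6

6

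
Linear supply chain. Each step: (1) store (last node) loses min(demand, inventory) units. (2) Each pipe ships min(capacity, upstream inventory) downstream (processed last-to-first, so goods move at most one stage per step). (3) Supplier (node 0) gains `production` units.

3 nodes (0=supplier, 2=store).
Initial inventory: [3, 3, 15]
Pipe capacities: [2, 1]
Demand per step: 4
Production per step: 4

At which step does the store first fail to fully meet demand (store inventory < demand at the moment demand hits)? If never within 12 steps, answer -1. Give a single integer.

Step 1: demand=4,sold=4 ship[1->2]=1 ship[0->1]=2 prod=4 -> [5 4 12]
Step 2: demand=4,sold=4 ship[1->2]=1 ship[0->1]=2 prod=4 -> [7 5 9]
Step 3: demand=4,sold=4 ship[1->2]=1 ship[0->1]=2 prod=4 -> [9 6 6]
Step 4: demand=4,sold=4 ship[1->2]=1 ship[0->1]=2 prod=4 -> [11 7 3]
Step 5: demand=4,sold=3 ship[1->2]=1 ship[0->1]=2 prod=4 -> [13 8 1]
Step 6: demand=4,sold=1 ship[1->2]=1 ship[0->1]=2 prod=4 -> [15 9 1]
Step 7: demand=4,sold=1 ship[1->2]=1 ship[0->1]=2 prod=4 -> [17 10 1]
Step 8: demand=4,sold=1 ship[1->2]=1 ship[0->1]=2 prod=4 -> [19 11 1]
Step 9: demand=4,sold=1 ship[1->2]=1 ship[0->1]=2 prod=4 -> [21 12 1]
Step 10: demand=4,sold=1 ship[1->2]=1 ship[0->1]=2 prod=4 -> [23 13 1]
Step 11: demand=4,sold=1 ship[1->2]=1 ship[0->1]=2 prod=4 -> [25 14 1]
Step 12: demand=4,sold=1 ship[1->2]=1 ship[0->1]=2 prod=4 -> [27 15 1]
First stockout at step 5

5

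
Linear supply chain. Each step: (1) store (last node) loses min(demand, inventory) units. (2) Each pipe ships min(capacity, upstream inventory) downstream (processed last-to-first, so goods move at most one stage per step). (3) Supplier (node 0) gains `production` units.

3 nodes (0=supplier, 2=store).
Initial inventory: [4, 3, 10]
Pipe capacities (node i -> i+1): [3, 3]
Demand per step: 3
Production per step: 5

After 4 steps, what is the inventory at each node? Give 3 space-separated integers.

Step 1: demand=3,sold=3 ship[1->2]=3 ship[0->1]=3 prod=5 -> inv=[6 3 10]
Step 2: demand=3,sold=3 ship[1->2]=3 ship[0->1]=3 prod=5 -> inv=[8 3 10]
Step 3: demand=3,sold=3 ship[1->2]=3 ship[0->1]=3 prod=5 -> inv=[10 3 10]
Step 4: demand=3,sold=3 ship[1->2]=3 ship[0->1]=3 prod=5 -> inv=[12 3 10]

12 3 10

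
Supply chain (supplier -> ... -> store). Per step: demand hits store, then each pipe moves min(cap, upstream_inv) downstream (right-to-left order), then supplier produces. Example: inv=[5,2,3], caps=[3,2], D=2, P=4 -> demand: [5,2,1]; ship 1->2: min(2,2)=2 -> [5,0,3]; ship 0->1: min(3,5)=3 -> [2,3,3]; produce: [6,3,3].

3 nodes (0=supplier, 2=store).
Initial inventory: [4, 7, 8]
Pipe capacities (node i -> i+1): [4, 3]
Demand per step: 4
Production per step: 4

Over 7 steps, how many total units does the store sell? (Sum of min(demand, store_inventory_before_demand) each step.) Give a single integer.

Step 1: sold=4 (running total=4) -> [4 8 7]
Step 2: sold=4 (running total=8) -> [4 9 6]
Step 3: sold=4 (running total=12) -> [4 10 5]
Step 4: sold=4 (running total=16) -> [4 11 4]
Step 5: sold=4 (running total=20) -> [4 12 3]
Step 6: sold=3 (running total=23) -> [4 13 3]
Step 7: sold=3 (running total=26) -> [4 14 3]

Answer: 26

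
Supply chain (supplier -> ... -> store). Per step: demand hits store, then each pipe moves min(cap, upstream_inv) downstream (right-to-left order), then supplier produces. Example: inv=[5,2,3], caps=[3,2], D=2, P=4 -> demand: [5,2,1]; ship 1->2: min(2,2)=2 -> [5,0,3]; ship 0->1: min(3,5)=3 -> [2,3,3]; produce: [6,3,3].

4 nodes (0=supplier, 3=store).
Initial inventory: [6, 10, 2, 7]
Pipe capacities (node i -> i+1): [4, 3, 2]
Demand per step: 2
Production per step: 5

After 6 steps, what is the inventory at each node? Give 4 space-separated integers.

Step 1: demand=2,sold=2 ship[2->3]=2 ship[1->2]=3 ship[0->1]=4 prod=5 -> inv=[7 11 3 7]
Step 2: demand=2,sold=2 ship[2->3]=2 ship[1->2]=3 ship[0->1]=4 prod=5 -> inv=[8 12 4 7]
Step 3: demand=2,sold=2 ship[2->3]=2 ship[1->2]=3 ship[0->1]=4 prod=5 -> inv=[9 13 5 7]
Step 4: demand=2,sold=2 ship[2->3]=2 ship[1->2]=3 ship[0->1]=4 prod=5 -> inv=[10 14 6 7]
Step 5: demand=2,sold=2 ship[2->3]=2 ship[1->2]=3 ship[0->1]=4 prod=5 -> inv=[11 15 7 7]
Step 6: demand=2,sold=2 ship[2->3]=2 ship[1->2]=3 ship[0->1]=4 prod=5 -> inv=[12 16 8 7]

12 16 8 7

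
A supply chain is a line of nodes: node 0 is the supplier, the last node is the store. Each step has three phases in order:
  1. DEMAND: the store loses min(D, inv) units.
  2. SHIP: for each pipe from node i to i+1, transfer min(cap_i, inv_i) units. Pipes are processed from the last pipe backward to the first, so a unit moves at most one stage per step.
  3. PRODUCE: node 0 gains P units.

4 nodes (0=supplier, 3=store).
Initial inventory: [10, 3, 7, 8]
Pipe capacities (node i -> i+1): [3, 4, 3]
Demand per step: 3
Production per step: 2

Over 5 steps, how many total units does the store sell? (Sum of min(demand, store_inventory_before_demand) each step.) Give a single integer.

Answer: 15

Derivation:
Step 1: sold=3 (running total=3) -> [9 3 7 8]
Step 2: sold=3 (running total=6) -> [8 3 7 8]
Step 3: sold=3 (running total=9) -> [7 3 7 8]
Step 4: sold=3 (running total=12) -> [6 3 7 8]
Step 5: sold=3 (running total=15) -> [5 3 7 8]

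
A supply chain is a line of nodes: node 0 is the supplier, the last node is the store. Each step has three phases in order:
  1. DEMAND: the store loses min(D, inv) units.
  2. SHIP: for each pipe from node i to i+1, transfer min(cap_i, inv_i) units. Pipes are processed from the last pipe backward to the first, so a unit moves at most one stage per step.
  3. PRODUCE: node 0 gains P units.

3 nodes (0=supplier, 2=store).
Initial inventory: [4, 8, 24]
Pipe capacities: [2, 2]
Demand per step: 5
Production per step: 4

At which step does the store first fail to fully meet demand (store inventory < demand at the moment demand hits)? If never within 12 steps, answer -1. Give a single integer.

Step 1: demand=5,sold=5 ship[1->2]=2 ship[0->1]=2 prod=4 -> [6 8 21]
Step 2: demand=5,sold=5 ship[1->2]=2 ship[0->1]=2 prod=4 -> [8 8 18]
Step 3: demand=5,sold=5 ship[1->2]=2 ship[0->1]=2 prod=4 -> [10 8 15]
Step 4: demand=5,sold=5 ship[1->2]=2 ship[0->1]=2 prod=4 -> [12 8 12]
Step 5: demand=5,sold=5 ship[1->2]=2 ship[0->1]=2 prod=4 -> [14 8 9]
Step 6: demand=5,sold=5 ship[1->2]=2 ship[0->1]=2 prod=4 -> [16 8 6]
Step 7: demand=5,sold=5 ship[1->2]=2 ship[0->1]=2 prod=4 -> [18 8 3]
Step 8: demand=5,sold=3 ship[1->2]=2 ship[0->1]=2 prod=4 -> [20 8 2]
Step 9: demand=5,sold=2 ship[1->2]=2 ship[0->1]=2 prod=4 -> [22 8 2]
Step 10: demand=5,sold=2 ship[1->2]=2 ship[0->1]=2 prod=4 -> [24 8 2]
Step 11: demand=5,sold=2 ship[1->2]=2 ship[0->1]=2 prod=4 -> [26 8 2]
Step 12: demand=5,sold=2 ship[1->2]=2 ship[0->1]=2 prod=4 -> [28 8 2]
First stockout at step 8

8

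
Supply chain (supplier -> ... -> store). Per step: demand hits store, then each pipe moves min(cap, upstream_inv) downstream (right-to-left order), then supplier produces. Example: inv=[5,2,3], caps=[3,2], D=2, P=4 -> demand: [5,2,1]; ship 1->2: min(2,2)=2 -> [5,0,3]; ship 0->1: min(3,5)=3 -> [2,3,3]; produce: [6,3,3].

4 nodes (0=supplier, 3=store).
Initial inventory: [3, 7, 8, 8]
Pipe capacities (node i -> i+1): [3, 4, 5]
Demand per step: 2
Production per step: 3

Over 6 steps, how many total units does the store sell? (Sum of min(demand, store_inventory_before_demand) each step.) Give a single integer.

Step 1: sold=2 (running total=2) -> [3 6 7 11]
Step 2: sold=2 (running total=4) -> [3 5 6 14]
Step 3: sold=2 (running total=6) -> [3 4 5 17]
Step 4: sold=2 (running total=8) -> [3 3 4 20]
Step 5: sold=2 (running total=10) -> [3 3 3 22]
Step 6: sold=2 (running total=12) -> [3 3 3 23]

Answer: 12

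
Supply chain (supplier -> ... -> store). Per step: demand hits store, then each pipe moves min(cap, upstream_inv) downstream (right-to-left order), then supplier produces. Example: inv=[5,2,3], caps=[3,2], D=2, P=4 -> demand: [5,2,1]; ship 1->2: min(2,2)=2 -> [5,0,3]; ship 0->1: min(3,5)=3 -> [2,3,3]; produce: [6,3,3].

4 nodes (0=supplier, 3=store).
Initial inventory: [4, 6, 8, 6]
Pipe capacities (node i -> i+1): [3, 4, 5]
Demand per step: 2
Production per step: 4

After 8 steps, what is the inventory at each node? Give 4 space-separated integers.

Step 1: demand=2,sold=2 ship[2->3]=5 ship[1->2]=4 ship[0->1]=3 prod=4 -> inv=[5 5 7 9]
Step 2: demand=2,sold=2 ship[2->3]=5 ship[1->2]=4 ship[0->1]=3 prod=4 -> inv=[6 4 6 12]
Step 3: demand=2,sold=2 ship[2->3]=5 ship[1->2]=4 ship[0->1]=3 prod=4 -> inv=[7 3 5 15]
Step 4: demand=2,sold=2 ship[2->3]=5 ship[1->2]=3 ship[0->1]=3 prod=4 -> inv=[8 3 3 18]
Step 5: demand=2,sold=2 ship[2->3]=3 ship[1->2]=3 ship[0->1]=3 prod=4 -> inv=[9 3 3 19]
Step 6: demand=2,sold=2 ship[2->3]=3 ship[1->2]=3 ship[0->1]=3 prod=4 -> inv=[10 3 3 20]
Step 7: demand=2,sold=2 ship[2->3]=3 ship[1->2]=3 ship[0->1]=3 prod=4 -> inv=[11 3 3 21]
Step 8: demand=2,sold=2 ship[2->3]=3 ship[1->2]=3 ship[0->1]=3 prod=4 -> inv=[12 3 3 22]

12 3 3 22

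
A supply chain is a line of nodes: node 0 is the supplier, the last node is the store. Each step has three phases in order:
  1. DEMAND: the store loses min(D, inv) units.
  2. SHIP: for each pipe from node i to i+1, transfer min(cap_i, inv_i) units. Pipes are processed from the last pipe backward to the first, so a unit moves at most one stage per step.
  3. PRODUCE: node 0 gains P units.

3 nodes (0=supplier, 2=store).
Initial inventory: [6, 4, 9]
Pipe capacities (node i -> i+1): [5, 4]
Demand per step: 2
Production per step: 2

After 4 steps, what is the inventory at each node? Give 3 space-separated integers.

Step 1: demand=2,sold=2 ship[1->2]=4 ship[0->1]=5 prod=2 -> inv=[3 5 11]
Step 2: demand=2,sold=2 ship[1->2]=4 ship[0->1]=3 prod=2 -> inv=[2 4 13]
Step 3: demand=2,sold=2 ship[1->2]=4 ship[0->1]=2 prod=2 -> inv=[2 2 15]
Step 4: demand=2,sold=2 ship[1->2]=2 ship[0->1]=2 prod=2 -> inv=[2 2 15]

2 2 15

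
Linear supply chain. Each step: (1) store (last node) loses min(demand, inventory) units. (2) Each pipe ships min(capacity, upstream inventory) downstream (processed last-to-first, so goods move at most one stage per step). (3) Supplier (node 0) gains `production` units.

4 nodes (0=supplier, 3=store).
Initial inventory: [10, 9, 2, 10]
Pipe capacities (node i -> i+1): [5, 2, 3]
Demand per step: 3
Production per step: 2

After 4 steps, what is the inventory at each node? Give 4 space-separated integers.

Step 1: demand=3,sold=3 ship[2->3]=2 ship[1->2]=2 ship[0->1]=5 prod=2 -> inv=[7 12 2 9]
Step 2: demand=3,sold=3 ship[2->3]=2 ship[1->2]=2 ship[0->1]=5 prod=2 -> inv=[4 15 2 8]
Step 3: demand=3,sold=3 ship[2->3]=2 ship[1->2]=2 ship[0->1]=4 prod=2 -> inv=[2 17 2 7]
Step 4: demand=3,sold=3 ship[2->3]=2 ship[1->2]=2 ship[0->1]=2 prod=2 -> inv=[2 17 2 6]

2 17 2 6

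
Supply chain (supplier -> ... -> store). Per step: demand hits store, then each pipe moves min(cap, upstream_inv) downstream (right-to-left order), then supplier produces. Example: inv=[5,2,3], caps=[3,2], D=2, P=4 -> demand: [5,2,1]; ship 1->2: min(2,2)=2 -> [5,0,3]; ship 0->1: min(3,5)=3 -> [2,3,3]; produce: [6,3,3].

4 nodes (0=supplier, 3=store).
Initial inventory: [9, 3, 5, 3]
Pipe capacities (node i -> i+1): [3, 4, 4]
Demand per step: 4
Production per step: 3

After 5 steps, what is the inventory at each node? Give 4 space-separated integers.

Step 1: demand=4,sold=3 ship[2->3]=4 ship[1->2]=3 ship[0->1]=3 prod=3 -> inv=[9 3 4 4]
Step 2: demand=4,sold=4 ship[2->3]=4 ship[1->2]=3 ship[0->1]=3 prod=3 -> inv=[9 3 3 4]
Step 3: demand=4,sold=4 ship[2->3]=3 ship[1->2]=3 ship[0->1]=3 prod=3 -> inv=[9 3 3 3]
Step 4: demand=4,sold=3 ship[2->3]=3 ship[1->2]=3 ship[0->1]=3 prod=3 -> inv=[9 3 3 3]
Step 5: demand=4,sold=3 ship[2->3]=3 ship[1->2]=3 ship[0->1]=3 prod=3 -> inv=[9 3 3 3]

9 3 3 3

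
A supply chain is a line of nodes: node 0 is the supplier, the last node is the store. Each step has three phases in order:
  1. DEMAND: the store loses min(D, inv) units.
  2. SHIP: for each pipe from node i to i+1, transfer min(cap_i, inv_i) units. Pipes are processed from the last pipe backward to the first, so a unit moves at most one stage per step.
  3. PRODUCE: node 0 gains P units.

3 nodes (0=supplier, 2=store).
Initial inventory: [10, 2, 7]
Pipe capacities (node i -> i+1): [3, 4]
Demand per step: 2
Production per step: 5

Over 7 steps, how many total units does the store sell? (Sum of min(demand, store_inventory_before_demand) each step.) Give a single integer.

Answer: 14

Derivation:
Step 1: sold=2 (running total=2) -> [12 3 7]
Step 2: sold=2 (running total=4) -> [14 3 8]
Step 3: sold=2 (running total=6) -> [16 3 9]
Step 4: sold=2 (running total=8) -> [18 3 10]
Step 5: sold=2 (running total=10) -> [20 3 11]
Step 6: sold=2 (running total=12) -> [22 3 12]
Step 7: sold=2 (running total=14) -> [24 3 13]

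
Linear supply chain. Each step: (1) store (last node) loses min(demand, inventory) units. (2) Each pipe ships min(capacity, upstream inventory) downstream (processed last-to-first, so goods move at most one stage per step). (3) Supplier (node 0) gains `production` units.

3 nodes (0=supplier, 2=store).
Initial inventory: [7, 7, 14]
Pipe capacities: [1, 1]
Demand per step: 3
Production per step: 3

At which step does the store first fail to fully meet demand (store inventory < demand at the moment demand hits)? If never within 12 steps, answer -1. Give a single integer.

Step 1: demand=3,sold=3 ship[1->2]=1 ship[0->1]=1 prod=3 -> [9 7 12]
Step 2: demand=3,sold=3 ship[1->2]=1 ship[0->1]=1 prod=3 -> [11 7 10]
Step 3: demand=3,sold=3 ship[1->2]=1 ship[0->1]=1 prod=3 -> [13 7 8]
Step 4: demand=3,sold=3 ship[1->2]=1 ship[0->1]=1 prod=3 -> [15 7 6]
Step 5: demand=3,sold=3 ship[1->2]=1 ship[0->1]=1 prod=3 -> [17 7 4]
Step 6: demand=3,sold=3 ship[1->2]=1 ship[0->1]=1 prod=3 -> [19 7 2]
Step 7: demand=3,sold=2 ship[1->2]=1 ship[0->1]=1 prod=3 -> [21 7 1]
Step 8: demand=3,sold=1 ship[1->2]=1 ship[0->1]=1 prod=3 -> [23 7 1]
Step 9: demand=3,sold=1 ship[1->2]=1 ship[0->1]=1 prod=3 -> [25 7 1]
Step 10: demand=3,sold=1 ship[1->2]=1 ship[0->1]=1 prod=3 -> [27 7 1]
Step 11: demand=3,sold=1 ship[1->2]=1 ship[0->1]=1 prod=3 -> [29 7 1]
Step 12: demand=3,sold=1 ship[1->2]=1 ship[0->1]=1 prod=3 -> [31 7 1]
First stockout at step 7

7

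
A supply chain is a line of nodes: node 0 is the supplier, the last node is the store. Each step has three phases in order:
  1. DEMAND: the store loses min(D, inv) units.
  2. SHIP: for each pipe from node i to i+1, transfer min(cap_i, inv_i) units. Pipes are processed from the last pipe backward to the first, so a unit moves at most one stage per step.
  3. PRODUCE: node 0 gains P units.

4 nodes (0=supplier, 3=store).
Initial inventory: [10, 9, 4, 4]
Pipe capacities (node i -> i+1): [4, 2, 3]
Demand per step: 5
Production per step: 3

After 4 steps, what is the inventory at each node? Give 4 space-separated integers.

Step 1: demand=5,sold=4 ship[2->3]=3 ship[1->2]=2 ship[0->1]=4 prod=3 -> inv=[9 11 3 3]
Step 2: demand=5,sold=3 ship[2->3]=3 ship[1->2]=2 ship[0->1]=4 prod=3 -> inv=[8 13 2 3]
Step 3: demand=5,sold=3 ship[2->3]=2 ship[1->2]=2 ship[0->1]=4 prod=3 -> inv=[7 15 2 2]
Step 4: demand=5,sold=2 ship[2->3]=2 ship[1->2]=2 ship[0->1]=4 prod=3 -> inv=[6 17 2 2]

6 17 2 2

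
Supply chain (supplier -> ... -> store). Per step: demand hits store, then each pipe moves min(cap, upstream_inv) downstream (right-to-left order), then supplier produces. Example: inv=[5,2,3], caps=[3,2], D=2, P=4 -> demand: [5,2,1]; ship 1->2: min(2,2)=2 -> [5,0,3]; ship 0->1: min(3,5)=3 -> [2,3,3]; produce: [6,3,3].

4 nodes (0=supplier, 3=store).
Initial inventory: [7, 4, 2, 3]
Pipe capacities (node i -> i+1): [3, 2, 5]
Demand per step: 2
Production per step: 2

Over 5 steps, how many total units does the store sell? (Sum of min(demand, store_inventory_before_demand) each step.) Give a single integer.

Step 1: sold=2 (running total=2) -> [6 5 2 3]
Step 2: sold=2 (running total=4) -> [5 6 2 3]
Step 3: sold=2 (running total=6) -> [4 7 2 3]
Step 4: sold=2 (running total=8) -> [3 8 2 3]
Step 5: sold=2 (running total=10) -> [2 9 2 3]

Answer: 10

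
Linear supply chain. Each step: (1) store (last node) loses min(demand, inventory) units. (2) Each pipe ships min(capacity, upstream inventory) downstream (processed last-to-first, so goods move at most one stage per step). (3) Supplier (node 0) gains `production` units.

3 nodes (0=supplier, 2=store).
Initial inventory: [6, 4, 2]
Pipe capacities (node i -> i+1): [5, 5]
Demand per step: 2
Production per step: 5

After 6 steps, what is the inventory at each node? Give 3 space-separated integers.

Step 1: demand=2,sold=2 ship[1->2]=4 ship[0->1]=5 prod=5 -> inv=[6 5 4]
Step 2: demand=2,sold=2 ship[1->2]=5 ship[0->1]=5 prod=5 -> inv=[6 5 7]
Step 3: demand=2,sold=2 ship[1->2]=5 ship[0->1]=5 prod=5 -> inv=[6 5 10]
Step 4: demand=2,sold=2 ship[1->2]=5 ship[0->1]=5 prod=5 -> inv=[6 5 13]
Step 5: demand=2,sold=2 ship[1->2]=5 ship[0->1]=5 prod=5 -> inv=[6 5 16]
Step 6: demand=2,sold=2 ship[1->2]=5 ship[0->1]=5 prod=5 -> inv=[6 5 19]

6 5 19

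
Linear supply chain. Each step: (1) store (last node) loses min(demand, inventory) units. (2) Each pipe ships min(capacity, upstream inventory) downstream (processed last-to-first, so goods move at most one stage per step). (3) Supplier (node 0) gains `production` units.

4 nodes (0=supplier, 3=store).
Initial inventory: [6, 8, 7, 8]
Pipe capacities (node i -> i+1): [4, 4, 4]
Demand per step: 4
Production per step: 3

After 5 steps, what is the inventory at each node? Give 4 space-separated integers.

Step 1: demand=4,sold=4 ship[2->3]=4 ship[1->2]=4 ship[0->1]=4 prod=3 -> inv=[5 8 7 8]
Step 2: demand=4,sold=4 ship[2->3]=4 ship[1->2]=4 ship[0->1]=4 prod=3 -> inv=[4 8 7 8]
Step 3: demand=4,sold=4 ship[2->3]=4 ship[1->2]=4 ship[0->1]=4 prod=3 -> inv=[3 8 7 8]
Step 4: demand=4,sold=4 ship[2->3]=4 ship[1->2]=4 ship[0->1]=3 prod=3 -> inv=[3 7 7 8]
Step 5: demand=4,sold=4 ship[2->3]=4 ship[1->2]=4 ship[0->1]=3 prod=3 -> inv=[3 6 7 8]

3 6 7 8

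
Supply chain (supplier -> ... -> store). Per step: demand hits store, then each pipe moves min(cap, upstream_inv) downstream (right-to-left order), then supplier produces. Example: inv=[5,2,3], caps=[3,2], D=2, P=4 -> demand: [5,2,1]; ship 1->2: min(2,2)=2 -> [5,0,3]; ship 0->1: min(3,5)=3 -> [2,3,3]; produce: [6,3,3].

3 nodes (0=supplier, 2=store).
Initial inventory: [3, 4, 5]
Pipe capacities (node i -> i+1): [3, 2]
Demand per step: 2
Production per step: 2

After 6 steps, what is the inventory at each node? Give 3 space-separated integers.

Step 1: demand=2,sold=2 ship[1->2]=2 ship[0->1]=3 prod=2 -> inv=[2 5 5]
Step 2: demand=2,sold=2 ship[1->2]=2 ship[0->1]=2 prod=2 -> inv=[2 5 5]
Step 3: demand=2,sold=2 ship[1->2]=2 ship[0->1]=2 prod=2 -> inv=[2 5 5]
Step 4: demand=2,sold=2 ship[1->2]=2 ship[0->1]=2 prod=2 -> inv=[2 5 5]
Step 5: demand=2,sold=2 ship[1->2]=2 ship[0->1]=2 prod=2 -> inv=[2 5 5]
Step 6: demand=2,sold=2 ship[1->2]=2 ship[0->1]=2 prod=2 -> inv=[2 5 5]

2 5 5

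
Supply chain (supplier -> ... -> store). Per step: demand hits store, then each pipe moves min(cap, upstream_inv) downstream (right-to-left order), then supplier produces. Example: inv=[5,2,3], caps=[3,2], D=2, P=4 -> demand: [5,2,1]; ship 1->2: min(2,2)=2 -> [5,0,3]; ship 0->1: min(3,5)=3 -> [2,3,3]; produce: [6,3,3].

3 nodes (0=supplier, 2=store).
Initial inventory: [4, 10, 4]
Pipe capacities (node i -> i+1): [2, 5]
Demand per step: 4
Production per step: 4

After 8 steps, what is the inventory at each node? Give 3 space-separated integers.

Step 1: demand=4,sold=4 ship[1->2]=5 ship[0->1]=2 prod=4 -> inv=[6 7 5]
Step 2: demand=4,sold=4 ship[1->2]=5 ship[0->1]=2 prod=4 -> inv=[8 4 6]
Step 3: demand=4,sold=4 ship[1->2]=4 ship[0->1]=2 prod=4 -> inv=[10 2 6]
Step 4: demand=4,sold=4 ship[1->2]=2 ship[0->1]=2 prod=4 -> inv=[12 2 4]
Step 5: demand=4,sold=4 ship[1->2]=2 ship[0->1]=2 prod=4 -> inv=[14 2 2]
Step 6: demand=4,sold=2 ship[1->2]=2 ship[0->1]=2 prod=4 -> inv=[16 2 2]
Step 7: demand=4,sold=2 ship[1->2]=2 ship[0->1]=2 prod=4 -> inv=[18 2 2]
Step 8: demand=4,sold=2 ship[1->2]=2 ship[0->1]=2 prod=4 -> inv=[20 2 2]

20 2 2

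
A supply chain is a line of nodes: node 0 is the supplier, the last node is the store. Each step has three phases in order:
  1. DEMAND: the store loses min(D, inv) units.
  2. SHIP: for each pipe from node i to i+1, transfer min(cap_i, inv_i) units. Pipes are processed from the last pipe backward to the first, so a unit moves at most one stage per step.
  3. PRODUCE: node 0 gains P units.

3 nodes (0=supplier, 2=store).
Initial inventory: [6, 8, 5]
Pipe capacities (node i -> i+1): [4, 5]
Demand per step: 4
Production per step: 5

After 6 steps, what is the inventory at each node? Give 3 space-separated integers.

Step 1: demand=4,sold=4 ship[1->2]=5 ship[0->1]=4 prod=5 -> inv=[7 7 6]
Step 2: demand=4,sold=4 ship[1->2]=5 ship[0->1]=4 prod=5 -> inv=[8 6 7]
Step 3: demand=4,sold=4 ship[1->2]=5 ship[0->1]=4 prod=5 -> inv=[9 5 8]
Step 4: demand=4,sold=4 ship[1->2]=5 ship[0->1]=4 prod=5 -> inv=[10 4 9]
Step 5: demand=4,sold=4 ship[1->2]=4 ship[0->1]=4 prod=5 -> inv=[11 4 9]
Step 6: demand=4,sold=4 ship[1->2]=4 ship[0->1]=4 prod=5 -> inv=[12 4 9]

12 4 9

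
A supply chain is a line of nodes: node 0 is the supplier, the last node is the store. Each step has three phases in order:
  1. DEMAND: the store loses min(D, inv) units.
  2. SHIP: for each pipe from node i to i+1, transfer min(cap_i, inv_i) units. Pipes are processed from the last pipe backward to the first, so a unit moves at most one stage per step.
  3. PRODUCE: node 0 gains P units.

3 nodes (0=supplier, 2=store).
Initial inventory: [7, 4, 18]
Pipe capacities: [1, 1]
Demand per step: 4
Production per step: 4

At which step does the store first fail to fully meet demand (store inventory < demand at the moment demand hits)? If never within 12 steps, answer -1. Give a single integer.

Step 1: demand=4,sold=4 ship[1->2]=1 ship[0->1]=1 prod=4 -> [10 4 15]
Step 2: demand=4,sold=4 ship[1->2]=1 ship[0->1]=1 prod=4 -> [13 4 12]
Step 3: demand=4,sold=4 ship[1->2]=1 ship[0->1]=1 prod=4 -> [16 4 9]
Step 4: demand=4,sold=4 ship[1->2]=1 ship[0->1]=1 prod=4 -> [19 4 6]
Step 5: demand=4,sold=4 ship[1->2]=1 ship[0->1]=1 prod=4 -> [22 4 3]
Step 6: demand=4,sold=3 ship[1->2]=1 ship[0->1]=1 prod=4 -> [25 4 1]
Step 7: demand=4,sold=1 ship[1->2]=1 ship[0->1]=1 prod=4 -> [28 4 1]
Step 8: demand=4,sold=1 ship[1->2]=1 ship[0->1]=1 prod=4 -> [31 4 1]
Step 9: demand=4,sold=1 ship[1->2]=1 ship[0->1]=1 prod=4 -> [34 4 1]
Step 10: demand=4,sold=1 ship[1->2]=1 ship[0->1]=1 prod=4 -> [37 4 1]
Step 11: demand=4,sold=1 ship[1->2]=1 ship[0->1]=1 prod=4 -> [40 4 1]
Step 12: demand=4,sold=1 ship[1->2]=1 ship[0->1]=1 prod=4 -> [43 4 1]
First stockout at step 6

6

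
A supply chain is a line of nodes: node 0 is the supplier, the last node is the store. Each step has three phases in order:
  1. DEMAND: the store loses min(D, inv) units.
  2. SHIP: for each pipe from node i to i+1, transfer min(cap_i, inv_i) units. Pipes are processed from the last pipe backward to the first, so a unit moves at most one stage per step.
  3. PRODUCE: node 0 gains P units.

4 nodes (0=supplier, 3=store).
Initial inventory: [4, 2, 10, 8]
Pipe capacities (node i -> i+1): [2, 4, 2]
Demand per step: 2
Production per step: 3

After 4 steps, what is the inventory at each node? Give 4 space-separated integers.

Step 1: demand=2,sold=2 ship[2->3]=2 ship[1->2]=2 ship[0->1]=2 prod=3 -> inv=[5 2 10 8]
Step 2: demand=2,sold=2 ship[2->3]=2 ship[1->2]=2 ship[0->1]=2 prod=3 -> inv=[6 2 10 8]
Step 3: demand=2,sold=2 ship[2->3]=2 ship[1->2]=2 ship[0->1]=2 prod=3 -> inv=[7 2 10 8]
Step 4: demand=2,sold=2 ship[2->3]=2 ship[1->2]=2 ship[0->1]=2 prod=3 -> inv=[8 2 10 8]

8 2 10 8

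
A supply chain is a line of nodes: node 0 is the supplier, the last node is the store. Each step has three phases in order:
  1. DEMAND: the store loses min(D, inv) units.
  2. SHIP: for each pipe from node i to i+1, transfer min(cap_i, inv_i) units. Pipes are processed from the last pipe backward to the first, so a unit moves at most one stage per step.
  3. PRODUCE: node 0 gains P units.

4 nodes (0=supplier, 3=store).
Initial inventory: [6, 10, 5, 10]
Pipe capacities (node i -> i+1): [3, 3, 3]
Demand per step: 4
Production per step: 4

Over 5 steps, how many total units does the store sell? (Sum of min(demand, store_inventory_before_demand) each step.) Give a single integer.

Step 1: sold=4 (running total=4) -> [7 10 5 9]
Step 2: sold=4 (running total=8) -> [8 10 5 8]
Step 3: sold=4 (running total=12) -> [9 10 5 7]
Step 4: sold=4 (running total=16) -> [10 10 5 6]
Step 5: sold=4 (running total=20) -> [11 10 5 5]

Answer: 20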